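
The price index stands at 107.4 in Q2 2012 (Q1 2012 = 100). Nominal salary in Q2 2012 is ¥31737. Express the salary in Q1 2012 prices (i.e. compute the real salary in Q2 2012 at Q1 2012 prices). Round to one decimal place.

29550.3

Real = Nominal ÷ (Index/100) = 31737 ÷ (107.4/100)
     = 31737 ÷ 1.074 = 29550.2793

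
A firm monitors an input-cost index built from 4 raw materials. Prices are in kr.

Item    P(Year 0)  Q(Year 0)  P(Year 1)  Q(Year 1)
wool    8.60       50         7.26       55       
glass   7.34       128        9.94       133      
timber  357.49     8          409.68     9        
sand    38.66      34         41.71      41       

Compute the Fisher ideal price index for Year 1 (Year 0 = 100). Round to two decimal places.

114.03

Laspeyres component (base-period weights):
ΣP(Year 1)Q(Year 0) = 7.26×50 + 9.94×128 + 409.68×8 + 41.71×34 = 363 + 1272.32 + 3277.44 + 1418.14 = 6330.9
ΣP(Year 0)Q(Year 0) = 8.60×50 + 7.34×128 + 357.49×8 + 38.66×34 = 430 + 939.52 + 2859.92 + 1314.44 = 5543.88
L = 6330.9 / 5543.88 × 100 = 114.1962
Paasche component (current-period weights):
ΣP(Year 1)Q(Year 1) = 7.26×55 + 9.94×133 + 409.68×9 + 41.71×41 = 399.3 + 1322.02 + 3687.12 + 1710.11 = 7118.55
ΣP(Year 0)Q(Year 1) = 8.60×55 + 7.34×133 + 357.49×9 + 38.66×41 = 473 + 976.22 + 3217.41 + 1585.06 = 6251.69
P = 7118.55 / 6251.69 × 100 = 113.8660
Fisher = √(L × P) = √(114.1962 × 113.8660) = 114.0310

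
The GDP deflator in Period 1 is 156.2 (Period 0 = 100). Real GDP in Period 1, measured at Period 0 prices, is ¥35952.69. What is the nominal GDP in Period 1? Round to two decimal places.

Nominal = Real × (Index/100) = 35952.69 × (156.2/100)
        = 35952.69 × 1.562 = 56158.1018

56158.10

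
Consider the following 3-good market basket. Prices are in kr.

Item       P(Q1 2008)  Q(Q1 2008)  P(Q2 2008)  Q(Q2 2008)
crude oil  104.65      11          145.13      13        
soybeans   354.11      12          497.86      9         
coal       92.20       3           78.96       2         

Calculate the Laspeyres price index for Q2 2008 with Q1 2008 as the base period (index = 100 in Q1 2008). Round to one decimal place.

Laspeyres price index uses base-period quantities as weights.
ΣP(Q2 2008)·Q(Q1 2008) = 145.13×11 + 497.86×12 + 78.96×3 = 1596.43 + 5974.32 + 236.88 = 7807.63
ΣP(Q1 2008)·Q(Q1 2008) = 104.65×11 + 354.11×12 + 92.20×3 = 1151.15 + 4249.32 + 276.6 = 5677.07
Index = 7807.63 / 5677.07 × 100 = 137.5292

137.5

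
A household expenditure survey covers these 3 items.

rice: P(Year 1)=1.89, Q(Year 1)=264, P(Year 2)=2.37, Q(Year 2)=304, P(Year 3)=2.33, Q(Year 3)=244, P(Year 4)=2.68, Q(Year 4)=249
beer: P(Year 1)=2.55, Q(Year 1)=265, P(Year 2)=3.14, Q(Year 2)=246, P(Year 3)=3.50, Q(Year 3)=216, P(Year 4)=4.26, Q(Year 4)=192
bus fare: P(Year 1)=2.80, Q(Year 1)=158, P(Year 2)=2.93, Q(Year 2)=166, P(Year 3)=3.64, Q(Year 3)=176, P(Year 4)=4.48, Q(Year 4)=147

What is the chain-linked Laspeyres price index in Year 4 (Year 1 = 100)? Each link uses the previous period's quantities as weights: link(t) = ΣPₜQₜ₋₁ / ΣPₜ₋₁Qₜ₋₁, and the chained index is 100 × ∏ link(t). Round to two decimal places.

Link Year 1→Year 2:
ΣP(Year 2)Q(Year 1) = 2.37×264 + 3.14×265 + 2.93×158 = 625.68 + 832.1 + 462.94 = 1920.72
ΣP(Year 1)Q(Year 1) = 1.89×264 + 2.55×265 + 2.80×158 = 498.96 + 675.75 + 442.4 = 1617.11
link = 1920.72/1617.11 = 1.187749
Link Year 2→Year 3:
ΣP(Year 3)Q(Year 2) = 2.33×304 + 3.50×246 + 3.64×166 = 708.32 + 861 + 604.24 = 2173.56
ΣP(Year 2)Q(Year 2) = 2.37×304 + 3.14×246 + 2.93×166 = 720.48 + 772.44 + 486.38 = 1979.3
link = 2173.56/1979.3 = 1.098146
Link Year 3→Year 4:
ΣP(Year 4)Q(Year 3) = 2.68×244 + 4.26×216 + 4.48×176 = 653.92 + 920.16 + 788.48 = 2362.56
ΣP(Year 3)Q(Year 3) = 2.33×244 + 3.50×216 + 3.64×176 = 568.52 + 756 + 640.64 = 1965.16
link = 2362.56/1965.16 = 1.202223
Chained index = 100 × 1.187749 × 1.098146 × 1.202223 = 156.8084

156.81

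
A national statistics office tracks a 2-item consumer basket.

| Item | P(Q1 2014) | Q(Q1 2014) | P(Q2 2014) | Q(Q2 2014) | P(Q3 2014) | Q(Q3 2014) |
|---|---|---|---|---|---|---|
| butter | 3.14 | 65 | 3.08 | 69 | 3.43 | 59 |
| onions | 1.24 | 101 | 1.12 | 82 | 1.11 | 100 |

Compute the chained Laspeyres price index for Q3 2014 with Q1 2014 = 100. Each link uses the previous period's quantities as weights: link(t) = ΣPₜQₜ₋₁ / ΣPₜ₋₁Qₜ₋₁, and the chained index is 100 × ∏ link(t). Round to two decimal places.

Link Q1 2014→Q2 2014:
ΣP(Q2 2014)Q(Q1 2014) = 3.08×65 + 1.12×101 = 200.2 + 113.12 = 313.32
ΣP(Q1 2014)Q(Q1 2014) = 3.14×65 + 1.24×101 = 204.1 + 125.24 = 329.34
link = 313.32/329.34 = 0.951357
Link Q2 2014→Q3 2014:
ΣP(Q3 2014)Q(Q2 2014) = 3.43×69 + 1.11×82 = 236.67 + 91.02 = 327.69
ΣP(Q2 2014)Q(Q2 2014) = 3.08×69 + 1.12×82 = 212.52 + 91.84 = 304.36
link = 327.69/304.36 = 1.076653
Chained index = 100 × 0.951357 × 1.076653 = 102.4281

102.43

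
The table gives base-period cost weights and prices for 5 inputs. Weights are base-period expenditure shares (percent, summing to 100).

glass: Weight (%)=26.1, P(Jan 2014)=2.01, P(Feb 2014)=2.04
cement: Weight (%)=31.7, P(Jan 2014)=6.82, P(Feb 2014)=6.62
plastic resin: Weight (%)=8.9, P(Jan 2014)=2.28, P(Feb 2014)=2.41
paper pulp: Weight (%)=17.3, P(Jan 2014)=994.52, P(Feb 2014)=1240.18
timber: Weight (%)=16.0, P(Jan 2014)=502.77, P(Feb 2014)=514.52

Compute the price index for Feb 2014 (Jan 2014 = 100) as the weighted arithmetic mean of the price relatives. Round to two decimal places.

104.61

glass: 26.1 × (2.04/2.01) = 26.1 × 1.014925 = 26.4896
cement: 31.7 × (6.62/6.82) = 31.7 × 0.970674 = 30.7704
plastic resin: 8.9 × (2.41/2.28) = 8.9 × 1.057018 = 9.4075
paper pulp: 17.3 × (1240.18/994.52) = 17.3 × 1.247014 = 21.5733
timber: 16.0 × (514.52/502.77) = 16.0 × 1.023371 = 16.3739
Index = Σ wᵢ·(p₁ᵢ/p₀ᵢ) = 26.4896 + 30.7704 + 9.4075 + 21.5733 + 16.3739 = 104.6147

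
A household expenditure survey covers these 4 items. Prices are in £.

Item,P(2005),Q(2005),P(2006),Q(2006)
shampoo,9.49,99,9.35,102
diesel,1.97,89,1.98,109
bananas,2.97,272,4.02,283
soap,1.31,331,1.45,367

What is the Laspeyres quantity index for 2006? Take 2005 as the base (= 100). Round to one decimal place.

106.3

Laspeyres quantity index uses base-period prices as weights.
ΣP(2005)·Q(2006) = 9.49×102 + 1.97×109 + 2.97×283 + 1.31×367 = 967.98 + 214.73 + 840.51 + 480.77 = 2503.99
ΣP(2005)·Q(2005) = 9.49×99 + 1.97×89 + 2.97×272 + 1.31×331 = 939.51 + 175.33 + 807.84 + 433.61 = 2356.29
Index = 2503.99 / 2356.29 × 100 = 106.2683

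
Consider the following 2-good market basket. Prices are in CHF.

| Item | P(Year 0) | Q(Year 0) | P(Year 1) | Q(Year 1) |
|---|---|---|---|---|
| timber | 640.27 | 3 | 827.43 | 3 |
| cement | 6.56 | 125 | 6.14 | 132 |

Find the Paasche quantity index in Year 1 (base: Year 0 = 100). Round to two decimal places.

101.32

Paasche quantity index uses current-period prices as weights.
ΣP(Year 1)·Q(Year 1) = 827.43×3 + 6.14×132 = 2482.29 + 810.48 = 3292.77
ΣP(Year 1)·Q(Year 0) = 827.43×3 + 6.14×125 = 2482.29 + 767.5 = 3249.79
Index = 3292.77 / 3249.79 × 100 = 101.3225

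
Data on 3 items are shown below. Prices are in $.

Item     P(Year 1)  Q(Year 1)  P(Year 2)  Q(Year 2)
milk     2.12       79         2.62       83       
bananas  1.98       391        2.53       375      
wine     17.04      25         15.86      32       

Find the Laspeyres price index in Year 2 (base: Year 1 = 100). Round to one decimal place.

Laspeyres price index uses base-period quantities as weights.
ΣP(Year 2)·Q(Year 1) = 2.62×79 + 2.53×391 + 15.86×25 = 206.98 + 989.23 + 396.5 = 1592.71
ΣP(Year 1)·Q(Year 1) = 2.12×79 + 1.98×391 + 17.04×25 = 167.48 + 774.18 + 426 = 1367.66
Index = 1592.71 / 1367.66 × 100 = 116.4551

116.5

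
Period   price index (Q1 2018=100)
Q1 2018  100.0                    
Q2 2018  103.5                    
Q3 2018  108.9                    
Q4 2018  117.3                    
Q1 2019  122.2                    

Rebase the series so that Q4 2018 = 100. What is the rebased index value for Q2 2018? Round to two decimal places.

88.24

Rebased(Q2 2018) = 103.5 / 117.3 × 100 = 88.2353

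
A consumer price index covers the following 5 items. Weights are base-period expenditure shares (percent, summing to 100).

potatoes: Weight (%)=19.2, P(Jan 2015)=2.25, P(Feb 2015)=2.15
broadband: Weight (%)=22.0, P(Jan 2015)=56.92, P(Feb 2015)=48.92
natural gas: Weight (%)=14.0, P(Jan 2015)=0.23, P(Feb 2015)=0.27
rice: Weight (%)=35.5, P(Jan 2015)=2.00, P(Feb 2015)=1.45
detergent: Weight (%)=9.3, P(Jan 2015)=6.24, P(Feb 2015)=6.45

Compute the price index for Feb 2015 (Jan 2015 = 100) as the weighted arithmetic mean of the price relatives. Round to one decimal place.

potatoes: 19.2 × (2.15/2.25) = 19.2 × 0.955556 = 18.3467
broadband: 22.0 × (48.92/56.92) = 22.0 × 0.859452 = 18.9079
natural gas: 14.0 × (0.27/0.23) = 14.0 × 1.173913 = 16.4348
rice: 35.5 × (1.45/2.00) = 35.5 × 0.725000 = 25.7375
detergent: 9.3 × (6.45/6.24) = 9.3 × 1.033654 = 9.6130
Index = Σ wᵢ·(p₁ᵢ/p₀ᵢ) = 18.3467 + 18.9079 + 16.4348 + 25.7375 + 9.6130 = 89.0399

89.0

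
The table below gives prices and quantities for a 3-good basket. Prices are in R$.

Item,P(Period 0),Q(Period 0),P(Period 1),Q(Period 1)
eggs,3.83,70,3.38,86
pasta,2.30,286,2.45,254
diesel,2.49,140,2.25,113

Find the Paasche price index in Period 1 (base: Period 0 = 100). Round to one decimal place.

97.7

Paasche price index uses current-period quantities as weights.
ΣP(Period 1)·Q(Period 1) = 3.38×86 + 2.45×254 + 2.25×113 = 290.68 + 622.3 + 254.25 = 1167.23
ΣP(Period 0)·Q(Period 1) = 3.83×86 + 2.30×254 + 2.49×113 = 329.38 + 584.2 + 281.37 = 1194.95
Index = 1167.23 / 1194.95 × 100 = 97.6802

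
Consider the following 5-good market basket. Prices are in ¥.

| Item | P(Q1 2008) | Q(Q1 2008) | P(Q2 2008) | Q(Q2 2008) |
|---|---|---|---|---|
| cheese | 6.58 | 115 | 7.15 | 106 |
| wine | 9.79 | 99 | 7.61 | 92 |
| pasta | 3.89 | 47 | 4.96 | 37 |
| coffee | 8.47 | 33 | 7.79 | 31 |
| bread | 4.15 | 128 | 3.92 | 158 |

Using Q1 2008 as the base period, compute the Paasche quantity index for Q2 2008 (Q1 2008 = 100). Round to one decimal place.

97.5

Paasche quantity index uses current-period prices as weights.
ΣP(Q2 2008)·Q(Q2 2008) = 7.15×106 + 7.61×92 + 4.96×37 + 7.79×31 + 3.92×158 = 757.9 + 700.12 + 183.52 + 241.49 + 619.36 = 2502.39
ΣP(Q2 2008)·Q(Q1 2008) = 7.15×115 + 7.61×99 + 4.96×47 + 7.79×33 + 3.92×128 = 822.25 + 753.39 + 233.12 + 257.07 + 501.76 = 2567.59
Index = 2502.39 / 2567.59 × 100 = 97.4607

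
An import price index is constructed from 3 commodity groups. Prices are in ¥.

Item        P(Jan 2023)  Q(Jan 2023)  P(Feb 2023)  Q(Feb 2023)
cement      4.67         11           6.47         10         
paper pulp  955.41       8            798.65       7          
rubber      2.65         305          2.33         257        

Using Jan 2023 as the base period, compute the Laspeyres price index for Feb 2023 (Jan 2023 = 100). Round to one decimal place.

84.3

Laspeyres price index uses base-period quantities as weights.
ΣP(Feb 2023)·Q(Jan 2023) = 6.47×11 + 798.65×8 + 2.33×305 = 71.17 + 6389.2 + 710.65 = 7171.02
ΣP(Jan 2023)·Q(Jan 2023) = 4.67×11 + 955.41×8 + 2.65×305 = 51.37 + 7643.28 + 808.25 = 8502.9
Index = 7171.02 / 8502.9 × 100 = 84.3362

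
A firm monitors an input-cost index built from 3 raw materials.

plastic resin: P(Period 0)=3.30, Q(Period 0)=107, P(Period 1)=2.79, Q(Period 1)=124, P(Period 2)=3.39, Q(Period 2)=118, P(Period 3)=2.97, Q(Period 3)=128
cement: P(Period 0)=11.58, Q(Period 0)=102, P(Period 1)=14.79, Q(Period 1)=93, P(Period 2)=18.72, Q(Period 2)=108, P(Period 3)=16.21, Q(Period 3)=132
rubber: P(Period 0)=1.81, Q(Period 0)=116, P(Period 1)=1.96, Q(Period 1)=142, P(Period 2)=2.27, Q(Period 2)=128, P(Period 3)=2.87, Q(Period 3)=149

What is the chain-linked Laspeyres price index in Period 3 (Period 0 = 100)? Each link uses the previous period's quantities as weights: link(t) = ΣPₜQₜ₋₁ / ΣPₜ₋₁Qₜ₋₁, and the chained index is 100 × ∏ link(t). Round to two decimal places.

131.84

Link Period 0→Period 1:
ΣP(Period 1)Q(Period 0) = 2.79×107 + 14.79×102 + 1.96×116 = 298.53 + 1508.58 + 227.36 = 2034.47
ΣP(Period 0)Q(Period 0) = 3.30×107 + 11.58×102 + 1.81×116 = 353.1 + 1181.16 + 209.96 = 1744.22
link = 2034.47/1744.22 = 1.166407
Link Period 1→Period 2:
ΣP(Period 2)Q(Period 1) = 3.39×124 + 18.72×93 + 2.27×142 = 420.36 + 1740.96 + 322.34 = 2483.66
ΣP(Period 1)Q(Period 1) = 2.79×124 + 14.79×93 + 1.96×142 = 345.96 + 1375.47 + 278.32 = 1999.75
link = 2483.66/1999.75 = 1.241985
Link Period 2→Period 3:
ΣP(Period 3)Q(Period 2) = 2.97×118 + 16.21×108 + 2.87×128 = 350.46 + 1750.68 + 367.36 = 2468.5
ΣP(Period 2)Q(Period 2) = 3.39×118 + 18.72×108 + 2.27×128 = 400.02 + 2021.76 + 290.56 = 2712.34
link = 2468.5/2712.34 = 0.910100
Chained index = 100 × 1.166407 × 1.241985 × 0.910100 = 131.8425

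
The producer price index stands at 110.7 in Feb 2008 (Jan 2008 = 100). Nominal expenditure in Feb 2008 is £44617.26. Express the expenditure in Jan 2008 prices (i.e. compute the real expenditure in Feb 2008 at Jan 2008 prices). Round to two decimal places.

40304.66

Real = Nominal ÷ (Index/100) = 44617.26 ÷ (110.7/100)
     = 44617.26 ÷ 1.107 = 40304.6612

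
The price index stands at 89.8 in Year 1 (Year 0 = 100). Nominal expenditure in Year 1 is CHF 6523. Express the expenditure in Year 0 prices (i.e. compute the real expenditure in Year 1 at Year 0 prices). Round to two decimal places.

7263.92

Real = Nominal ÷ (Index/100) = 6523 ÷ (89.8/100)
     = 6523 ÷ 0.898 = 7263.9198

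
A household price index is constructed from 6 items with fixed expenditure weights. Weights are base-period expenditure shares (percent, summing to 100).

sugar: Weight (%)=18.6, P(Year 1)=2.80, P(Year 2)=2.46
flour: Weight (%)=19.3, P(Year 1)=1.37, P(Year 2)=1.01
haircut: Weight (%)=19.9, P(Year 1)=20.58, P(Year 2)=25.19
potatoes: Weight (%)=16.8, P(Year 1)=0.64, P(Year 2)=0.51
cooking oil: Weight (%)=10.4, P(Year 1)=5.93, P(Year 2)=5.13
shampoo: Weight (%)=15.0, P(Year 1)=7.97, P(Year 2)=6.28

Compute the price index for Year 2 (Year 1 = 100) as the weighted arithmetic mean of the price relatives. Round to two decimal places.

89.13

sugar: 18.6 × (2.46/2.80) = 18.6 × 0.878571 = 16.3414
flour: 19.3 × (1.01/1.37) = 19.3 × 0.737226 = 14.2285
haircut: 19.9 × (25.19/20.58) = 19.9 × 1.224004 = 24.3577
potatoes: 16.8 × (0.51/0.64) = 16.8 × 0.796875 = 13.3875
cooking oil: 10.4 × (5.13/5.93) = 10.4 × 0.865093 = 8.9970
shampoo: 15.0 × (6.28/7.97) = 15.0 × 0.787955 = 11.8193
Index = Σ wᵢ·(p₁ᵢ/p₀ᵢ) = 16.3414 + 14.2285 + 24.3577 + 13.3875 + 8.9970 + 11.8193 = 89.1314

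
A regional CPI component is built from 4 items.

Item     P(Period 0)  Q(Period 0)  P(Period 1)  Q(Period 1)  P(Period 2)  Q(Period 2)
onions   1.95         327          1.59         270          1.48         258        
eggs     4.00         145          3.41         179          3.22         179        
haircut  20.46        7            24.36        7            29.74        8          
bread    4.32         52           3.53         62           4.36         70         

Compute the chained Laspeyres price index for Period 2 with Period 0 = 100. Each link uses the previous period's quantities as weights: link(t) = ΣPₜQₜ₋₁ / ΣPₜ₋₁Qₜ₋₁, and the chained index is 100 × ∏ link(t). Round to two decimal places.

87.85

Link Period 0→Period 1:
ΣP(Period 1)Q(Period 0) = 1.59×327 + 3.41×145 + 24.36×7 + 3.53×52 = 519.93 + 494.45 + 170.52 + 183.56 = 1368.46
ΣP(Period 0)Q(Period 0) = 1.95×327 + 4.00×145 + 20.46×7 + 4.32×52 = 637.65 + 580 + 143.22 + 224.64 = 1585.51
link = 1368.46/1585.51 = 0.863104
Link Period 1→Period 2:
ΣP(Period 2)Q(Period 1) = 1.48×270 + 3.22×179 + 29.74×7 + 4.36×62 = 399.6 + 576.38 + 208.18 + 270.32 = 1454.48
ΣP(Period 1)Q(Period 1) = 1.59×270 + 3.41×179 + 24.36×7 + 3.53×62 = 429.3 + 610.39 + 170.52 + 218.86 = 1429.07
link = 1454.48/1429.07 = 1.017781
Chained index = 100 × 0.863104 × 1.017781 = 87.8451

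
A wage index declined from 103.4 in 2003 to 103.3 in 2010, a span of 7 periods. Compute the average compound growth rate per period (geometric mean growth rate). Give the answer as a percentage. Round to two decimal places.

-0.01%

Growth factor = (103.3/103.4)^(1/7) = (0.999033)^(1/7) = 0.999862
Growth rate = 0.999862 − 1 = -0.000138 = -0.0138%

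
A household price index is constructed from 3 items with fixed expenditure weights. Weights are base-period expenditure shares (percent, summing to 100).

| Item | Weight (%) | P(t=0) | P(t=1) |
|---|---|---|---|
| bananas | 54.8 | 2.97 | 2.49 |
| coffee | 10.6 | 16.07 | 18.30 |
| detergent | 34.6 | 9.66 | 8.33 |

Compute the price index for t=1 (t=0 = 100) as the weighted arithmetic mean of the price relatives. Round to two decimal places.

87.85

bananas: 54.8 × (2.49/2.97) = 54.8 × 0.838384 = 45.9434
coffee: 10.6 × (18.30/16.07) = 10.6 × 1.138768 = 12.0709
detergent: 34.6 × (8.33/9.66) = 34.6 × 0.862319 = 29.8362
Index = Σ wᵢ·(p₁ᵢ/p₀ᵢ) = 45.9434 + 12.0709 + 29.8362 = 87.8506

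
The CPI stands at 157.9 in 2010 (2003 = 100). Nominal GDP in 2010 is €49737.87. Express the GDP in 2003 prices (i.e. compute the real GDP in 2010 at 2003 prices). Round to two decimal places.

31499.60

Real = Nominal ÷ (Index/100) = 49737.87 ÷ (157.9/100)
     = 49737.87 ÷ 1.579 = 31499.6010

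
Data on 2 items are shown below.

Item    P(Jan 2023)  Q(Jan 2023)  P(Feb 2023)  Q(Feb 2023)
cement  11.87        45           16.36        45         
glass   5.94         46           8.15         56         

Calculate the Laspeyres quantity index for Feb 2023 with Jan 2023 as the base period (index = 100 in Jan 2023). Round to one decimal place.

107.4

Laspeyres quantity index uses base-period prices as weights.
ΣP(Jan 2023)·Q(Feb 2023) = 11.87×45 + 5.94×56 = 534.15 + 332.64 = 866.79
ΣP(Jan 2023)·Q(Jan 2023) = 11.87×45 + 5.94×46 = 534.15 + 273.24 = 807.39
Index = 866.79 / 807.39 × 100 = 107.3570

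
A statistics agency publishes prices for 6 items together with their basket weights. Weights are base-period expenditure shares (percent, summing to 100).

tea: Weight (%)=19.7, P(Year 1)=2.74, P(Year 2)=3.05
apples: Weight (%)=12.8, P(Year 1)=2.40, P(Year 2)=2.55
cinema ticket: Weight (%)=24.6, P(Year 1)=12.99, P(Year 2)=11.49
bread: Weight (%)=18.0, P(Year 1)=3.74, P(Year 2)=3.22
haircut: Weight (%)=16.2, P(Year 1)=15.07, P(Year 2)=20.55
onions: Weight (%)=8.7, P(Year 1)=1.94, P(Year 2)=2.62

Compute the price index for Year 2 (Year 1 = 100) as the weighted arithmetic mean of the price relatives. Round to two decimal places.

106.63

tea: 19.7 × (3.05/2.74) = 19.7 × 1.113139 = 21.9288
apples: 12.8 × (2.55/2.40) = 12.8 × 1.062500 = 13.6000
cinema ticket: 24.6 × (11.49/12.99) = 24.6 × 0.884527 = 21.7594
bread: 18.0 × (3.22/3.74) = 18.0 × 0.860963 = 15.4973
haircut: 16.2 × (20.55/15.07) = 16.2 × 1.363636 = 22.0909
onions: 8.7 × (2.62/1.94) = 8.7 × 1.350515 = 11.7495
Index = Σ wᵢ·(p₁ᵢ/p₀ᵢ) = 21.9288 + 13.6000 + 21.7594 + 15.4973 + 22.0909 + 11.7495 = 106.6259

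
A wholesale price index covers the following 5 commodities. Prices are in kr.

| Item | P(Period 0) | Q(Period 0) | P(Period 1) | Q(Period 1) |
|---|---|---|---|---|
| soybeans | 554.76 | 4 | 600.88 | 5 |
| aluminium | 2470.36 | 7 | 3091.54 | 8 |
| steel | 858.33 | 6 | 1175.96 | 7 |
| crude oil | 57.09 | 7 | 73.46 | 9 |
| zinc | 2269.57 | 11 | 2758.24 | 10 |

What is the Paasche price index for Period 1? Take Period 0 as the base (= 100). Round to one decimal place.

124.1

Paasche price index uses current-period quantities as weights.
ΣP(Period 1)·Q(Period 1) = 600.88×5 + 3091.54×8 + 1175.96×7 + 73.46×9 + 2758.24×10 = 3004.4 + 24732.32 + 8231.72 + 661.14 + 27582.4 = 64211.98
ΣP(Period 0)·Q(Period 1) = 554.76×5 + 2470.36×8 + 858.33×7 + 57.09×9 + 2269.57×10 = 2773.8 + 19762.88 + 6008.31 + 513.81 + 22695.7 = 51754.5
Index = 64211.98 / 51754.5 × 100 = 124.0703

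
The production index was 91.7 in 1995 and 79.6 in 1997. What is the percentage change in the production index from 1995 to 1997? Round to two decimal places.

-13.20%

Change = (79.6 − 91.7) / 91.7 × 100
       = -12.1 / 91.7 × 100 = -13.1952%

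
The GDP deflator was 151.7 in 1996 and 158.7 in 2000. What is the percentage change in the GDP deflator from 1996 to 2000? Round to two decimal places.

4.61%

Change = (158.7 − 151.7) / 151.7 × 100
       = 7.0 / 151.7 × 100 = 4.6144%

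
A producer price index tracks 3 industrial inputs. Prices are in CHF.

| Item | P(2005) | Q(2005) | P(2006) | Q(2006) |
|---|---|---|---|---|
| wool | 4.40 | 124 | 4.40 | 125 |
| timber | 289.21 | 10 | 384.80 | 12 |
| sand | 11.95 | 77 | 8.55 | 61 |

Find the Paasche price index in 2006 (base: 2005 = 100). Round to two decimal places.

Paasche price index uses current-period quantities as weights.
ΣP(2006)·Q(2006) = 4.40×125 + 384.80×12 + 8.55×61 = 550 + 4617.6 + 521.55 = 5689.15
ΣP(2005)·Q(2006) = 4.40×125 + 289.21×12 + 11.95×61 = 550 + 3470.52 + 728.95 = 4749.47
Index = 5689.15 / 4749.47 × 100 = 119.7849

119.78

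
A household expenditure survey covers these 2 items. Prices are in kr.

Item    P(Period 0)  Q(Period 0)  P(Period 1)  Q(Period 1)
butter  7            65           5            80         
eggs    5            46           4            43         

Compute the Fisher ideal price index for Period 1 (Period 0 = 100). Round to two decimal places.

Laspeyres component (base-period weights):
ΣP(Period 1)Q(Period 0) = 5×65 + 4×46 = 325 + 184 = 509
ΣP(Period 0)Q(Period 0) = 7×65 + 5×46 = 455 + 230 = 685
L = 509 / 685 × 100 = 74.3066
Paasche component (current-period weights):
ΣP(Period 1)Q(Period 1) = 5×80 + 4×43 = 400 + 172 = 572
ΣP(Period 0)Q(Period 1) = 7×80 + 5×43 = 560 + 215 = 775
P = 572 / 775 × 100 = 73.8065
Fisher = √(L × P) = √(74.3066 × 73.8065) = 74.0561

74.06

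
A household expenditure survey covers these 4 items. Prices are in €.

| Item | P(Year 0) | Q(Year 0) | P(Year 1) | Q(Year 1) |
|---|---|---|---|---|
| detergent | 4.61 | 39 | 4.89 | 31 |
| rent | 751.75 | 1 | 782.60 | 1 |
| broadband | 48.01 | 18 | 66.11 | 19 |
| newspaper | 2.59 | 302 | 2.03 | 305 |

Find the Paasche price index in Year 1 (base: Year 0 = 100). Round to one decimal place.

Paasche price index uses current-period quantities as weights.
ΣP(Year 1)·Q(Year 1) = 4.89×31 + 782.60×1 + 66.11×19 + 2.03×305 = 151.59 + 782.6 + 1256.09 + 619.15 = 2809.43
ΣP(Year 0)·Q(Year 1) = 4.61×31 + 751.75×1 + 48.01×19 + 2.59×305 = 142.91 + 751.75 + 912.19 + 789.95 = 2596.8
Index = 2809.43 / 2596.8 × 100 = 108.1882

108.2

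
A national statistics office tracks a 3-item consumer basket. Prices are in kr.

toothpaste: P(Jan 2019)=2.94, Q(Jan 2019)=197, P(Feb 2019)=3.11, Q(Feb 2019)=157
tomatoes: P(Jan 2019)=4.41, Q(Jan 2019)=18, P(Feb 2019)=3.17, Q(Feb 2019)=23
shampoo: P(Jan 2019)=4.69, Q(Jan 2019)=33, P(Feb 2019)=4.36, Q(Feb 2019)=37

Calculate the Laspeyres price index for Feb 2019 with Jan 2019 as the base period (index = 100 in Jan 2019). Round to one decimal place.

100.0

Laspeyres price index uses base-period quantities as weights.
ΣP(Feb 2019)·Q(Jan 2019) = 3.11×197 + 3.17×18 + 4.36×33 = 612.67 + 57.06 + 143.88 = 813.61
ΣP(Jan 2019)·Q(Jan 2019) = 2.94×197 + 4.41×18 + 4.69×33 = 579.18 + 79.38 + 154.77 = 813.33
Index = 813.61 / 813.33 × 100 = 100.0344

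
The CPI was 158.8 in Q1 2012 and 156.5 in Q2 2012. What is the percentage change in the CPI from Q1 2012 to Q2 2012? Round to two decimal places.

-1.45%

Change = (156.5 − 158.8) / 158.8 × 100
       = -2.3 / 158.8 × 100 = -1.4484%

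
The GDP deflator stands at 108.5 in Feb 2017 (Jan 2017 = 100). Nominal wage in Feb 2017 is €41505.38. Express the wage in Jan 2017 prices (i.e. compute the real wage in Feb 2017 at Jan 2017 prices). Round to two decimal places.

38253.81

Real = Nominal ÷ (Index/100) = 41505.38 ÷ (108.5/100)
     = 41505.38 ÷ 1.085 = 38253.8065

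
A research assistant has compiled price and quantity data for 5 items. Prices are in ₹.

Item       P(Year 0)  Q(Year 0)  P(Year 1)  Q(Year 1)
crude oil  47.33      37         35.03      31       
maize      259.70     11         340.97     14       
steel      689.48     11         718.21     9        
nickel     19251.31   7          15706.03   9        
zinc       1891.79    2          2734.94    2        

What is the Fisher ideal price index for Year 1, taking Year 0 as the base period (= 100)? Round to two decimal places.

84.82

Laspeyres component (base-period weights):
ΣP(Year 1)Q(Year 0) = 35.03×37 + 340.97×11 + 718.21×11 + 15706.03×7 + 2734.94×2 = 1296.11 + 3750.67 + 7900.31 + 109942.21 + 5469.88 = 128359.18
ΣP(Year 0)Q(Year 0) = 47.33×37 + 259.70×11 + 689.48×11 + 19251.31×7 + 1891.79×2 = 1751.21 + 2856.7 + 7584.28 + 134759.17 + 3783.58 = 150734.94
L = 128359.18 / 150734.94 × 100 = 85.1556
Paasche component (current-period weights):
ΣP(Year 1)Q(Year 1) = 35.03×31 + 340.97×14 + 718.21×9 + 15706.03×9 + 2734.94×2 = 1085.93 + 4773.58 + 6463.89 + 141354.27 + 5469.88 = 159147.55
ΣP(Year 0)Q(Year 1) = 47.33×31 + 259.70×14 + 689.48×9 + 19251.31×9 + 1891.79×2 = 1467.23 + 3635.8 + 6205.32 + 173261.79 + 3783.58 = 188353.72
P = 159147.55 / 188353.72 × 100 = 84.4940
Fisher = √(L × P) = √(85.1556 × 84.4940) = 84.8241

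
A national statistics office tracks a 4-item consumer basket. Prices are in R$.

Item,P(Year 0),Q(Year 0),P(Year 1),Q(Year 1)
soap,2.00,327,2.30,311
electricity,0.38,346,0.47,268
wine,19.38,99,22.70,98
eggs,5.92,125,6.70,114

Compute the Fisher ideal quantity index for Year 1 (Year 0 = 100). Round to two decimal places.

95.75

Laspeyres component (base-period weights):
ΣP(Year 0)Q(Year 1) = 2.00×311 + 0.38×268 + 19.38×98 + 5.92×114 = 622 + 101.84 + 1899.24 + 674.88 = 3297.96
ΣP(Year 0)Q(Year 0) = 2.00×327 + 0.38×346 + 19.38×99 + 5.92×125 = 654 + 131.48 + 1918.62 + 740 = 3444.1
L = 3297.96 / 3444.1 × 100 = 95.7568
Paasche component (current-period weights):
ΣP(Year 1)Q(Year 1) = 2.30×311 + 0.47×268 + 22.70×98 + 6.70×114 = 715.3 + 125.96 + 2224.6 + 763.8 = 3829.66
ΣP(Year 1)Q(Year 0) = 2.30×327 + 0.47×346 + 22.70×99 + 6.70×125 = 752.1 + 162.62 + 2247.3 + 837.5 = 3999.52
P = 3829.66 / 3999.52 × 100 = 95.7530
Fisher = √(L × P) = √(95.7568 × 95.7530) = 95.7549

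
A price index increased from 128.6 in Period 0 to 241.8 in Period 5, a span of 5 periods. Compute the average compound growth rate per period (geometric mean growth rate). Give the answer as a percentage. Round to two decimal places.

13.46%

Growth factor = (241.8/128.6)^(1/5) = (1.880249)^(1/5) = 1.134601
Growth rate = 1.134601 − 1 = 0.134601 = 13.4601%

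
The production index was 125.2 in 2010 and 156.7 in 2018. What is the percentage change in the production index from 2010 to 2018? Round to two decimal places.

25.16%

Change = (156.7 − 125.2) / 125.2 × 100
       = 31.5 / 125.2 × 100 = 25.1597%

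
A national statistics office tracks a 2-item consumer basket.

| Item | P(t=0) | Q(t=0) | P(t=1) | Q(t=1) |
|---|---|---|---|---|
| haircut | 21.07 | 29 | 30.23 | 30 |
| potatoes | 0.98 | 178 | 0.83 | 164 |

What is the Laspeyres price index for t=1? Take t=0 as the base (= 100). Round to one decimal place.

130.4

Laspeyres price index uses base-period quantities as weights.
ΣP(t=1)·Q(t=0) = 30.23×29 + 0.83×178 = 876.67 + 147.74 = 1024.41
ΣP(t=0)·Q(t=0) = 21.07×29 + 0.98×178 = 611.03 + 174.44 = 785.47
Index = 1024.41 / 785.47 × 100 = 130.4200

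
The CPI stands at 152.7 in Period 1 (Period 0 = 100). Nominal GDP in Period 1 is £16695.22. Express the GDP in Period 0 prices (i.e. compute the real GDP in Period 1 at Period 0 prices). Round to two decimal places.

Real = Nominal ÷ (Index/100) = 16695.22 ÷ (152.7/100)
     = 16695.22 ÷ 1.527 = 10933.3464

10933.35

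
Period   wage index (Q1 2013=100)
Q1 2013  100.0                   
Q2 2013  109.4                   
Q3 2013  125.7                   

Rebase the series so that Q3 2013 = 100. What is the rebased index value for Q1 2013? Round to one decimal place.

Rebased(Q1 2013) = 100.0 / 125.7 × 100 = 79.5545

79.6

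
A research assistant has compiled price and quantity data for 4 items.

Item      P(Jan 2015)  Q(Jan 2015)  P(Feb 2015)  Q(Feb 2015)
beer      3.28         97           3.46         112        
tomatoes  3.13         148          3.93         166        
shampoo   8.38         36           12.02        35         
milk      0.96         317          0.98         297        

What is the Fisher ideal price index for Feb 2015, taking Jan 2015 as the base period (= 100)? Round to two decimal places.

Laspeyres component (base-period weights):
ΣP(Feb 2015)Q(Jan 2015) = 3.46×97 + 3.93×148 + 12.02×36 + 0.98×317 = 335.62 + 581.64 + 432.72 + 310.66 = 1660.64
ΣP(Jan 2015)Q(Jan 2015) = 3.28×97 + 3.13×148 + 8.38×36 + 0.96×317 = 318.16 + 463.24 + 301.68 + 304.32 = 1387.4
L = 1660.64 / 1387.4 × 100 = 119.6944
Paasche component (current-period weights):
ΣP(Feb 2015)Q(Feb 2015) = 3.46×112 + 3.93×166 + 12.02×35 + 0.98×297 = 387.52 + 652.38 + 420.7 + 291.06 = 1751.66
ΣP(Jan 2015)Q(Feb 2015) = 3.28×112 + 3.13×166 + 8.38×35 + 0.96×297 = 367.36 + 519.58 + 293.3 + 285.12 = 1465.36
P = 1751.66 / 1465.36 × 100 = 119.5379
Fisher = √(L × P) = √(119.6944 × 119.5379) = 119.6161

119.62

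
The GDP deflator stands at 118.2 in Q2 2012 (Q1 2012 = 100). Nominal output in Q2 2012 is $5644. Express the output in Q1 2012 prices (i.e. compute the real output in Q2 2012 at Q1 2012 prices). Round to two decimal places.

4774.96

Real = Nominal ÷ (Index/100) = 5644 ÷ (118.2/100)
     = 5644 ÷ 1.182 = 4774.9577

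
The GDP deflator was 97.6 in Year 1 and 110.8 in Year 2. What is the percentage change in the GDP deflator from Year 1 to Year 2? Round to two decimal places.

13.52%

Change = (110.8 − 97.6) / 97.6 × 100
       = 13.2 / 97.6 × 100 = 13.5246%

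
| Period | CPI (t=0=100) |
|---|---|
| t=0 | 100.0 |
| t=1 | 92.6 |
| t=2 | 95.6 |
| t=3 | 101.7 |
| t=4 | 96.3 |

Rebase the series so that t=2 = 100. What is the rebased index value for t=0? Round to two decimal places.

104.60

Rebased(t=0) = 100.0 / 95.6 × 100 = 104.6025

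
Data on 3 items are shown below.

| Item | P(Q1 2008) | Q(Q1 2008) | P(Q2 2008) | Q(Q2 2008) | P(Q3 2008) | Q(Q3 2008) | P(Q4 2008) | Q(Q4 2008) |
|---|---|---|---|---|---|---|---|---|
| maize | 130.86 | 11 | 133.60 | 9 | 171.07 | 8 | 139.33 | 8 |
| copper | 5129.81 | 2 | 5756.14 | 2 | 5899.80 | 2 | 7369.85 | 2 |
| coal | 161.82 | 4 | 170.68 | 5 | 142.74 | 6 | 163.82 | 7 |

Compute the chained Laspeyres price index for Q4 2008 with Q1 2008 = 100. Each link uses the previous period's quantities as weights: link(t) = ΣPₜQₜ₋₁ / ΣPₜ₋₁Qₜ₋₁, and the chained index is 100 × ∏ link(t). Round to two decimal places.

Link Q1 2008→Q2 2008:
ΣP(Q2 2008)Q(Q1 2008) = 133.60×11 + 5756.14×2 + 170.68×4 = 1469.6 + 11512.28 + 682.72 = 13664.6
ΣP(Q1 2008)Q(Q1 2008) = 130.86×11 + 5129.81×2 + 161.82×4 = 1439.46 + 10259.62 + 647.28 = 12346.36
link = 13664.6/12346.36 = 1.106772
Link Q2 2008→Q3 2008:
ΣP(Q3 2008)Q(Q2 2008) = 171.07×9 + 5899.80×2 + 142.74×5 = 1539.63 + 11799.6 + 713.7 = 14052.93
ΣP(Q2 2008)Q(Q2 2008) = 133.60×9 + 5756.14×2 + 170.68×5 = 1202.4 + 11512.28 + 853.4 = 13568.08
link = 14052.93/13568.08 = 1.035735
Link Q3 2008→Q4 2008:
ΣP(Q4 2008)Q(Q3 2008) = 139.33×8 + 7369.85×2 + 163.82×6 = 1114.64 + 14739.7 + 982.92 = 16837.26
ΣP(Q3 2008)Q(Q3 2008) = 171.07×8 + 5899.80×2 + 142.74×6 = 1368.56 + 11799.6 + 856.44 = 14024.6
link = 16837.26/14024.6 = 1.200552
Chained index = 100 × 1.106772 × 1.035735 × 1.200552 = 137.6219

137.62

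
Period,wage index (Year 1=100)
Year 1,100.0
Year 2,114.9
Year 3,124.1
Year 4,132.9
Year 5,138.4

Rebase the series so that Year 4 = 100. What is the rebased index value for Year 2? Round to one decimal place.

Rebased(Year 2) = 114.9 / 132.9 × 100 = 86.4560

86.5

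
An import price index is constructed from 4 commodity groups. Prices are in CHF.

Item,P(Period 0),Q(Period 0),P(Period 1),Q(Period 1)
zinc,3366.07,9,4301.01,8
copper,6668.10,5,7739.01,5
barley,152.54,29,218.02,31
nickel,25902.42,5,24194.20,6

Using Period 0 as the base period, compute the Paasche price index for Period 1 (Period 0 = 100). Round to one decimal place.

Paasche price index uses current-period quantities as weights.
ΣP(Period 1)·Q(Period 1) = 4301.01×8 + 7739.01×5 + 218.02×31 + 24194.20×6 = 34408.08 + 38695.05 + 6758.62 + 145165.2 = 225026.95
ΣP(Period 0)·Q(Period 1) = 3366.07×8 + 6668.10×5 + 152.54×31 + 25902.42×6 = 26928.56 + 33340.5 + 4728.74 + 155414.52 = 220412.32
Index = 225026.95 / 220412.32 × 100 = 102.0936

102.1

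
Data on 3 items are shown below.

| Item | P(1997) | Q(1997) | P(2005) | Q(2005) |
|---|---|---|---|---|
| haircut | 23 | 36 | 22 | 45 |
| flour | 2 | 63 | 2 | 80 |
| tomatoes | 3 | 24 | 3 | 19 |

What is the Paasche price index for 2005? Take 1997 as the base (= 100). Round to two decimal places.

Paasche price index uses current-period quantities as weights.
ΣP(2005)·Q(2005) = 22×45 + 2×80 + 3×19 = 990 + 160 + 57 = 1207
ΣP(1997)·Q(2005) = 23×45 + 2×80 + 3×19 = 1035 + 160 + 57 = 1252
Index = 1207 / 1252 × 100 = 96.4058

96.41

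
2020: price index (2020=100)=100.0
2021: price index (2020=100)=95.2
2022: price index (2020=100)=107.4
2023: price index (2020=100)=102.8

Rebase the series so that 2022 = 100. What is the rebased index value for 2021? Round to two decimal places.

88.64

Rebased(2021) = 95.2 / 107.4 × 100 = 88.6406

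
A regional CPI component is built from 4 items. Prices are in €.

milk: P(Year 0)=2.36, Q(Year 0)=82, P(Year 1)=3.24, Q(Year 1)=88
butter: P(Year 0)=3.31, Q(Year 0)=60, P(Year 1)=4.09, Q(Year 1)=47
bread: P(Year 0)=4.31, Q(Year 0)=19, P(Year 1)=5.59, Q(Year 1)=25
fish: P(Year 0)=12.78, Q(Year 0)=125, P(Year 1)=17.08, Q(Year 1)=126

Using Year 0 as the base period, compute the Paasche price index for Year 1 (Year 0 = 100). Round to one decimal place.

Paasche price index uses current-period quantities as weights.
ΣP(Year 1)·Q(Year 1) = 3.24×88 + 4.09×47 + 5.59×25 + 17.08×126 = 285.12 + 192.23 + 139.75 + 2152.08 = 2769.18
ΣP(Year 0)·Q(Year 1) = 2.36×88 + 3.31×47 + 4.31×25 + 12.78×126 = 207.68 + 155.57 + 107.75 + 1610.28 = 2081.28
Index = 2769.18 / 2081.28 × 100 = 133.0518

133.1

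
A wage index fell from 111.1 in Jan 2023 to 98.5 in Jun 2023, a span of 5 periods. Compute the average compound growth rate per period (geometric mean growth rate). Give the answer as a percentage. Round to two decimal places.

Growth factor = (98.5/111.1)^(1/5) = (0.886589)^(1/5) = 0.976213
Growth rate = 0.976213 − 1 = -0.023787 = -2.3787%

-2.38%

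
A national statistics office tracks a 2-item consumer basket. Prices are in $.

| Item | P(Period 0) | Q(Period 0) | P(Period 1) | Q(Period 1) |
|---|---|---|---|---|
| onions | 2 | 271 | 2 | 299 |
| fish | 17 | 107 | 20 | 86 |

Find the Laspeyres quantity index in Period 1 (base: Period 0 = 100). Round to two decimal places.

Laspeyres quantity index uses base-period prices as weights.
ΣP(Period 0)·Q(Period 1) = 2×299 + 17×86 = 598 + 1462 = 2060
ΣP(Period 0)·Q(Period 0) = 2×271 + 17×107 = 542 + 1819 = 2361
Index = 2060 / 2361 × 100 = 87.2512

87.25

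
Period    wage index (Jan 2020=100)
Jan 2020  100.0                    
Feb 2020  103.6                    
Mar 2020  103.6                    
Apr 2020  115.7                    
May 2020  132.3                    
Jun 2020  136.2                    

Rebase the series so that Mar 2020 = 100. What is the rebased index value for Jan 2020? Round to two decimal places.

96.53

Rebased(Jan 2020) = 100.0 / 103.6 × 100 = 96.5251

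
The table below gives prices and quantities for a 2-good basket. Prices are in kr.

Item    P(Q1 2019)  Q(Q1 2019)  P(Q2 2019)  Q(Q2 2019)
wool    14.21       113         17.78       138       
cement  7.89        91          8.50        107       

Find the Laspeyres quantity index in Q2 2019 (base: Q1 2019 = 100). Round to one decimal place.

120.7

Laspeyres quantity index uses base-period prices as weights.
ΣP(Q1 2019)·Q(Q2 2019) = 14.21×138 + 7.89×107 = 1960.98 + 844.23 = 2805.21
ΣP(Q1 2019)·Q(Q1 2019) = 14.21×113 + 7.89×91 = 1605.73 + 717.99 = 2323.72
Index = 2805.21 / 2323.72 × 100 = 120.7207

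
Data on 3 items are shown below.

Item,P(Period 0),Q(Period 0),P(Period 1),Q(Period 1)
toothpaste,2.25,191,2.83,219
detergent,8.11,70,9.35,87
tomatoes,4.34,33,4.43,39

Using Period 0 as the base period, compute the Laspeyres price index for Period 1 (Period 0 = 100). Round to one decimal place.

117.6

Laspeyres price index uses base-period quantities as weights.
ΣP(Period 1)·Q(Period 0) = 2.83×191 + 9.35×70 + 4.43×33 = 540.53 + 654.5 + 146.19 = 1341.22
ΣP(Period 0)·Q(Period 0) = 2.25×191 + 8.11×70 + 4.34×33 = 429.75 + 567.7 + 143.22 = 1140.67
Index = 1341.22 / 1140.67 × 100 = 117.5818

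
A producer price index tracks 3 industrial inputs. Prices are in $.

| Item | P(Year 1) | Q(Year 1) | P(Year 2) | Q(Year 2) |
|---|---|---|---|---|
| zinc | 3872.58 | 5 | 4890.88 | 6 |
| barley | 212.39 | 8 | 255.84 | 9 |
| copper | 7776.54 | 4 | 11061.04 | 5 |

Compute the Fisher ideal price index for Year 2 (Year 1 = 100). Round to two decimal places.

135.71

Laspeyres component (base-period weights):
ΣP(Year 2)Q(Year 1) = 4890.88×5 + 255.84×8 + 11061.04×4 = 24454.4 + 2046.72 + 44244.16 = 70745.28
ΣP(Year 1)Q(Year 1) = 3872.58×5 + 212.39×8 + 7776.54×4 = 19362.9 + 1699.12 + 31106.16 = 52168.18
L = 70745.28 / 52168.18 × 100 = 135.6100
Paasche component (current-period weights):
ΣP(Year 2)Q(Year 2) = 4890.88×6 + 255.84×9 + 11061.04×5 = 29345.28 + 2302.56 + 55305.2 = 86953.04
ΣP(Year 1)Q(Year 2) = 3872.58×6 + 212.39×9 + 7776.54×5 = 23235.48 + 1911.51 + 38882.7 = 64029.69
P = 86953.04 / 64029.69 × 100 = 135.8011
Fisher = √(L × P) = √(135.6100 × 135.8011) = 135.7055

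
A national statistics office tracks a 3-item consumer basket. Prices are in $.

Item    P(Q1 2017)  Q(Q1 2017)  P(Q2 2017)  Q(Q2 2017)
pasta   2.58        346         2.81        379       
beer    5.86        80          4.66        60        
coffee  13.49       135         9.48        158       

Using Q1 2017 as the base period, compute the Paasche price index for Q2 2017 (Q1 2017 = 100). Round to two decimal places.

Paasche price index uses current-period quantities as weights.
ΣP(Q2 2017)·Q(Q2 2017) = 2.81×379 + 4.66×60 + 9.48×158 = 1064.99 + 279.6 + 1497.84 = 2842.43
ΣP(Q1 2017)·Q(Q2 2017) = 2.58×379 + 5.86×60 + 13.49×158 = 977.82 + 351.6 + 2131.42 = 3460.84
Index = 2842.43 / 3460.84 × 100 = 82.1312

82.13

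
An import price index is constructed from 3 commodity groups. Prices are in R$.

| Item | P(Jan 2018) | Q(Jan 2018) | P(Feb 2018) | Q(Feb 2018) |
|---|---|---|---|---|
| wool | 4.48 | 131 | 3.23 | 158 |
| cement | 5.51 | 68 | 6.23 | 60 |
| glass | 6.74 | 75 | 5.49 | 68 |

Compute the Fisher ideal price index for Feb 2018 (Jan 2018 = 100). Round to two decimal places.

Laspeyres component (base-period weights):
ΣP(Feb 2018)Q(Jan 2018) = 3.23×131 + 6.23×68 + 5.49×75 = 423.13 + 423.64 + 411.75 = 1258.52
ΣP(Jan 2018)Q(Jan 2018) = 4.48×131 + 5.51×68 + 6.74×75 = 586.88 + 374.68 + 505.5 = 1467.06
L = 1258.52 / 1467.06 × 100 = 85.7852
Paasche component (current-period weights):
ΣP(Feb 2018)Q(Feb 2018) = 3.23×158 + 6.23×60 + 5.49×68 = 510.34 + 373.8 + 373.32 = 1257.46
ΣP(Jan 2018)Q(Feb 2018) = 4.48×158 + 5.51×60 + 6.74×68 = 707.84 + 330.6 + 458.32 = 1496.76
P = 1257.46 / 1496.76 × 100 = 84.0121
Fisher = √(L × P) = √(85.7852 × 84.0121) = 84.8940

84.89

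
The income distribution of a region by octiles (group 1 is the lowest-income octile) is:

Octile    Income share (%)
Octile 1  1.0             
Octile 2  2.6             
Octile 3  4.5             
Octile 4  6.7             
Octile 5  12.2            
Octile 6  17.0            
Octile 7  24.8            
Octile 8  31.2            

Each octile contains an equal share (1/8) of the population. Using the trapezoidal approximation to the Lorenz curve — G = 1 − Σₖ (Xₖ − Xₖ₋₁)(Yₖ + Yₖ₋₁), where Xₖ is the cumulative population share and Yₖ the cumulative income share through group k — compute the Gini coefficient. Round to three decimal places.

Cumulative income shares Yₖ: 0.0100, 0.0360, 0.0810, 0.1480, 0.2700, 0.4400, 0.6880, 1.0000
Σ (Xₖ−Xₖ₋₁)(Yₖ+Yₖ₋₁) = (1/8)(0.0100+0.0000) + (1/8)(0.0360+0.0100) + (1/8)(0.0810+0.0360) + (1/8)(0.1480+0.0810) + (1/8)(0.2700+0.1480) + (1/8)(0.4400+0.2700) + (1/8)(0.6880+0.4400) + (1/8)(1.0000+0.6880)
  = 0.0013 + 0.0058 + 0.0146 + 0.0286 + 0.0523 + 0.0888 + 0.1410 + 0.2110 = 0.5433
G = 1 − 0.5433 = 0.4567

0.457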